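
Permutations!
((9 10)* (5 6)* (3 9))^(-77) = ((3 9 10)(5 6))^(-77) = (3 9 10)(5 6)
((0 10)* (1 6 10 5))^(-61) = (0 10 6 1 5) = ((0 5 1 6 10))^(-61)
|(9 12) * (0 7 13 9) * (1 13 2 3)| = 8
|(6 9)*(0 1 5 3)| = |(0 1 5 3)(6 9)| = 4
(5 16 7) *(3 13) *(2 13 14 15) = (2 13 3 14 15)(5 16 7) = [0, 1, 13, 14, 4, 16, 6, 5, 8, 9, 10, 11, 12, 3, 15, 2, 7]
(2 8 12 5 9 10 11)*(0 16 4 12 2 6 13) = (0 16 4 12 5 9 10 11 6 13)(2 8) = [16, 1, 8, 3, 12, 9, 13, 7, 2, 10, 11, 6, 5, 0, 14, 15, 4]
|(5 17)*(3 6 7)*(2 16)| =|(2 16)(3 6 7)(5 17)| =6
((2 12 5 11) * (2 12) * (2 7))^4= ((2 7)(5 11 12))^4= (5 11 12)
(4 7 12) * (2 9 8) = (2 9 8)(4 7 12) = [0, 1, 9, 3, 7, 5, 6, 12, 2, 8, 10, 11, 4]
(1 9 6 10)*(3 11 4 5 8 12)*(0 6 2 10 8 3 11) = (0 6 8 12 11 4 5 3)(1 9 2 10) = [6, 9, 10, 0, 5, 3, 8, 7, 12, 2, 1, 4, 11]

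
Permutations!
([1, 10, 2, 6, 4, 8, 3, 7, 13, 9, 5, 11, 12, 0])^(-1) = [13, 0, 2, 6, 4, 10, 3, 7, 5, 9, 1, 11, 12, 8]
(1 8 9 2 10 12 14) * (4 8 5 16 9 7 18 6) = (1 5 16 9 2 10 12 14)(4 8 7 18 6) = [0, 5, 10, 3, 8, 16, 4, 18, 7, 2, 12, 11, 14, 13, 1, 15, 9, 17, 6]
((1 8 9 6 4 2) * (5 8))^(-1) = ((1 5 8 9 6 4 2))^(-1) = (1 2 4 6 9 8 5)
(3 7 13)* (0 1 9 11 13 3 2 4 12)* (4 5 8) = [1, 9, 5, 7, 12, 8, 6, 3, 4, 11, 10, 13, 0, 2] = (0 1 9 11 13 2 5 8 4 12)(3 7)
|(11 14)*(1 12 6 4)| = 4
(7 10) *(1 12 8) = (1 12 8)(7 10) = [0, 12, 2, 3, 4, 5, 6, 10, 1, 9, 7, 11, 8]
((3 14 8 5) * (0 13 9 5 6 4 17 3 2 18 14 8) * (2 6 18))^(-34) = ((0 13 9 5 6 4 17 3 8 18 14))^(-34) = (0 14 18 8 3 17 4 6 5 9 13)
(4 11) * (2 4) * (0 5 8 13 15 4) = (0 5 8 13 15 4 11 2) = [5, 1, 0, 3, 11, 8, 6, 7, 13, 9, 10, 2, 12, 15, 14, 4]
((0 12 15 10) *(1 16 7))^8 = ((0 12 15 10)(1 16 7))^8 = (1 7 16)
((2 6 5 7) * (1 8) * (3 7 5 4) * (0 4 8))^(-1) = (0 1 8 6 2 7 3 4)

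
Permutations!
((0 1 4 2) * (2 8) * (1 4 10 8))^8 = ((0 4 1 10 8 2))^8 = (0 1 8)(2 4 10)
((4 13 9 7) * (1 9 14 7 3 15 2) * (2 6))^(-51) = ((1 9 3 15 6 2)(4 13 14 7))^(-51) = (1 15)(2 3)(4 13 14 7)(6 9)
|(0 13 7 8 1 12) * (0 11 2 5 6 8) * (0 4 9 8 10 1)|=42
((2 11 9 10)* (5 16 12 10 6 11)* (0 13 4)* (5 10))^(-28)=((0 13 4)(2 10)(5 16 12)(6 11 9))^(-28)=(0 4 13)(5 12 16)(6 9 11)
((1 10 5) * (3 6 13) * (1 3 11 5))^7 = ((1 10)(3 6 13 11 5))^7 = (1 10)(3 13 5 6 11)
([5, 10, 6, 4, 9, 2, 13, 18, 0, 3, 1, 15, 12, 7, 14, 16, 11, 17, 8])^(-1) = [8, 10, 5, 9, 3, 0, 2, 13, 18, 4, 1, 16, 12, 6, 14, 11, 15, 17, 7]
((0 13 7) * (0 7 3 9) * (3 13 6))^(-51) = (13)(0 6 3 9)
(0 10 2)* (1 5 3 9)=[10, 5, 0, 9, 4, 3, 6, 7, 8, 1, 2]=(0 10 2)(1 5 3 9)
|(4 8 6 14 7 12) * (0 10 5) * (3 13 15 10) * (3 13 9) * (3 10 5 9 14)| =|(0 13 15 5)(3 14 7 12 4 8 6)(9 10)| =28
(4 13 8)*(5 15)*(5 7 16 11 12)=(4 13 8)(5 15 7 16 11 12)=[0, 1, 2, 3, 13, 15, 6, 16, 4, 9, 10, 12, 5, 8, 14, 7, 11]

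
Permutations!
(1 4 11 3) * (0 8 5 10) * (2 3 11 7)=(11)(0 8 5 10)(1 4 7 2 3)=[8, 4, 3, 1, 7, 10, 6, 2, 5, 9, 0, 11]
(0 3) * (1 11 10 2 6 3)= (0 1 11 10 2 6 3)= [1, 11, 6, 0, 4, 5, 3, 7, 8, 9, 2, 10]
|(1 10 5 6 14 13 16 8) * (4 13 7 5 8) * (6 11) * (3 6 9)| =|(1 10 8)(3 6 14 7 5 11 9)(4 13 16)| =21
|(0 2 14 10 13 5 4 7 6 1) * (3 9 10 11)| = 13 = |(0 2 14 11 3 9 10 13 5 4 7 6 1)|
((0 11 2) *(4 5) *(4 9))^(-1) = ((0 11 2)(4 5 9))^(-1) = (0 2 11)(4 9 5)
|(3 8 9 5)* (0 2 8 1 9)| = 12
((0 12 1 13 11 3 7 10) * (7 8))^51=(0 8 13)(1 10 3)(7 11 12)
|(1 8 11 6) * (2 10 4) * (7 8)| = |(1 7 8 11 6)(2 10 4)| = 15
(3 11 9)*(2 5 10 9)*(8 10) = (2 5 8 10 9 3 11) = [0, 1, 5, 11, 4, 8, 6, 7, 10, 3, 9, 2]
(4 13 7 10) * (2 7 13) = [0, 1, 7, 3, 2, 5, 6, 10, 8, 9, 4, 11, 12, 13] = (13)(2 7 10 4)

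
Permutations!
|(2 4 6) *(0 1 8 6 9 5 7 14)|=10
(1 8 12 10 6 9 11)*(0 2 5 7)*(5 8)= (0 2 8 12 10 6 9 11 1 5 7)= [2, 5, 8, 3, 4, 7, 9, 0, 12, 11, 6, 1, 10]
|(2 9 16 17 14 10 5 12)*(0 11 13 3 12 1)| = 13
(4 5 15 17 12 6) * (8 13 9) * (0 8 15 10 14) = (0 8 13 9 15 17 12 6 4 5 10 14) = [8, 1, 2, 3, 5, 10, 4, 7, 13, 15, 14, 11, 6, 9, 0, 17, 16, 12]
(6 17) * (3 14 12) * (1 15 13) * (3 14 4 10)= (1 15 13)(3 4 10)(6 17)(12 14)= [0, 15, 2, 4, 10, 5, 17, 7, 8, 9, 3, 11, 14, 1, 12, 13, 16, 6]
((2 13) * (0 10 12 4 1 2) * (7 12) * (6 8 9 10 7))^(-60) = (0 4 13 12 2 7 1)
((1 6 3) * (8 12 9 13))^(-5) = (1 6 3)(8 13 9 12)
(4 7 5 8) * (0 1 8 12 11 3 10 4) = [1, 8, 2, 10, 7, 12, 6, 5, 0, 9, 4, 3, 11] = (0 1 8)(3 10 4 7 5 12 11)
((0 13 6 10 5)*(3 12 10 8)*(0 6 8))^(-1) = (0 6 5 10 12 3 8 13)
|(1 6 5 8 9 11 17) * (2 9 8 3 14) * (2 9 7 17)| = 10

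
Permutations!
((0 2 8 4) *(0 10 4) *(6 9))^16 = ((0 2 8)(4 10)(6 9))^16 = (10)(0 2 8)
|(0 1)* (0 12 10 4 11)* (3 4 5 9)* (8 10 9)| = |(0 1 12 9 3 4 11)(5 8 10)| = 21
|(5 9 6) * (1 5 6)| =3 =|(1 5 9)|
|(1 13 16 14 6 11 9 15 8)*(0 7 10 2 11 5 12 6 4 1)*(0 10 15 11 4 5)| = |(0 7 15 8 10 2 4 1 13 16 14 5 12 6)(9 11)| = 14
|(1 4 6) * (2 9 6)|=5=|(1 4 2 9 6)|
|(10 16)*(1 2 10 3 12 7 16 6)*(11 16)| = |(1 2 10 6)(3 12 7 11 16)| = 20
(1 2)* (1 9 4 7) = (1 2 9 4 7) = [0, 2, 9, 3, 7, 5, 6, 1, 8, 4]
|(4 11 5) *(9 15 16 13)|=12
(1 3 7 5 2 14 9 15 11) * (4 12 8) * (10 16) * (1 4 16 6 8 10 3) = (2 14 9 15 11 4 12 10 6 8 16 3 7 5) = [0, 1, 14, 7, 12, 2, 8, 5, 16, 15, 6, 4, 10, 13, 9, 11, 3]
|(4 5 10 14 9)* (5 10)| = |(4 10 14 9)| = 4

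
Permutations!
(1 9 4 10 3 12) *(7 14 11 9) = (1 7 14 11 9 4 10 3 12) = [0, 7, 2, 12, 10, 5, 6, 14, 8, 4, 3, 9, 1, 13, 11]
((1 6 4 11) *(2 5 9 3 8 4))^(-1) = (1 11 4 8 3 9 5 2 6)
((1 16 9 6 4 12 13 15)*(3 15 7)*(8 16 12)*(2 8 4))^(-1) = ((1 12 13 7 3 15)(2 8 16 9 6))^(-1) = (1 15 3 7 13 12)(2 6 9 16 8)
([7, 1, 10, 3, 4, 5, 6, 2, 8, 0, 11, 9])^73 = [7, 1, 10, 3, 4, 5, 6, 2, 8, 0, 11, 9]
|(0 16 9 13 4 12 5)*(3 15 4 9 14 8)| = |(0 16 14 8 3 15 4 12 5)(9 13)| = 18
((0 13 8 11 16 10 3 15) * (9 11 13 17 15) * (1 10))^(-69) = ((0 17 15)(1 10 3 9 11 16)(8 13))^(-69) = (17)(1 9)(3 16)(8 13)(10 11)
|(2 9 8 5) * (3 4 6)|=12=|(2 9 8 5)(3 4 6)|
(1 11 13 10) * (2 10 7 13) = [0, 11, 10, 3, 4, 5, 6, 13, 8, 9, 1, 2, 12, 7] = (1 11 2 10)(7 13)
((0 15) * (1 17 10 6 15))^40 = ((0 1 17 10 6 15))^40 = (0 6 17)(1 15 10)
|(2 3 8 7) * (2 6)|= 5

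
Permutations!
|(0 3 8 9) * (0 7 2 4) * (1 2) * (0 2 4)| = 8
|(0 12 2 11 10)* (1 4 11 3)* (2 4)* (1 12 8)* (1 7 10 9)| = 28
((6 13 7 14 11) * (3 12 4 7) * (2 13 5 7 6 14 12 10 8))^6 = (14)(2 13 3 10 8)(4 6 5 7 12)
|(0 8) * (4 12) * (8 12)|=4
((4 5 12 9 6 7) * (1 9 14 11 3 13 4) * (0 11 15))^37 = ((0 11 3 13 4 5 12 14 15)(1 9 6 7))^37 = (0 11 3 13 4 5 12 14 15)(1 9 6 7)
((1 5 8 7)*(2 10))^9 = ((1 5 8 7)(2 10))^9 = (1 5 8 7)(2 10)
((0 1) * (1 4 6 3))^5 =((0 4 6 3 1))^5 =(6)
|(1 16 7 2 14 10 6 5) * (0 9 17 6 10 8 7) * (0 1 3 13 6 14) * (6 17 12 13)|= 18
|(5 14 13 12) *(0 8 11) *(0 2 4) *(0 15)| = 12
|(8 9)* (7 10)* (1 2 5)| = |(1 2 5)(7 10)(8 9)| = 6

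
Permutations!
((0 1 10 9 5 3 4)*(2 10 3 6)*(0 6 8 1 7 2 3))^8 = (10)(3 6 4)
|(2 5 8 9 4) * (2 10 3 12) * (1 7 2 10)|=|(1 7 2 5 8 9 4)(3 12 10)|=21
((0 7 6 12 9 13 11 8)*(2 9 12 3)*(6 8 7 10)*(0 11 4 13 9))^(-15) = (4 13)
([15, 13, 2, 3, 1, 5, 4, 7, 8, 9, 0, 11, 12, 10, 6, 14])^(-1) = [10, 4, 2, 3, 6, 5, 14, 7, 8, 9, 13, 11, 12, 1, 15, 0]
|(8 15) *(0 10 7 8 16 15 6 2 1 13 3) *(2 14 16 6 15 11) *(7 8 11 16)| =12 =|(16)(0 10 8 15 6 14 7 11 2 1 13 3)|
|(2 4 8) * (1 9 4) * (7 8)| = 6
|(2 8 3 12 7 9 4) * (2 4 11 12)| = 12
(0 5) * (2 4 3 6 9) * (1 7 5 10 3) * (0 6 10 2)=[2, 7, 4, 10, 1, 6, 9, 5, 8, 0, 3]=(0 2 4 1 7 5 6 9)(3 10)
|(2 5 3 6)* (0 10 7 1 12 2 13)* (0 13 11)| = |(13)(0 10 7 1 12 2 5 3 6 11)| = 10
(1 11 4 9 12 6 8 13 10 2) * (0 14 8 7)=(0 14 8 13 10 2 1 11 4 9 12 6 7)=[14, 11, 1, 3, 9, 5, 7, 0, 13, 12, 2, 4, 6, 10, 8]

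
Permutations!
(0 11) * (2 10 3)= (0 11)(2 10 3)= [11, 1, 10, 2, 4, 5, 6, 7, 8, 9, 3, 0]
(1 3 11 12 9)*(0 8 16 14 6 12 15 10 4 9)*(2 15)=(0 8 16 14 6 12)(1 3 11 2 15 10 4 9)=[8, 3, 15, 11, 9, 5, 12, 7, 16, 1, 4, 2, 0, 13, 6, 10, 14]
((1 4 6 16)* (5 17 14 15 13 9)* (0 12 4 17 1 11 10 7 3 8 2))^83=(0 10 12 7 4 3 6 8 16 2 11)(1 5 9 13 15 14 17)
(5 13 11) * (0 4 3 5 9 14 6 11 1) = [4, 0, 2, 5, 3, 13, 11, 7, 8, 14, 10, 9, 12, 1, 6] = (0 4 3 5 13 1)(6 11 9 14)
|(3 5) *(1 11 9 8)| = 4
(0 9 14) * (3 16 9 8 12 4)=(0 8 12 4 3 16 9 14)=[8, 1, 2, 16, 3, 5, 6, 7, 12, 14, 10, 11, 4, 13, 0, 15, 9]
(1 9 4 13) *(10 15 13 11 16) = (1 9 4 11 16 10 15 13) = [0, 9, 2, 3, 11, 5, 6, 7, 8, 4, 15, 16, 12, 1, 14, 13, 10]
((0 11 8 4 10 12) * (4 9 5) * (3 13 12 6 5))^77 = ((0 11 8 9 3 13 12)(4 10 6 5))^77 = (13)(4 10 6 5)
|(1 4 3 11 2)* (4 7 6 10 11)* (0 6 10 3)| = 20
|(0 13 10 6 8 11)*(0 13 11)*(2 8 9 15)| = |(0 11 13 10 6 9 15 2 8)| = 9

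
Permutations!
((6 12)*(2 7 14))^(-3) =(14)(6 12)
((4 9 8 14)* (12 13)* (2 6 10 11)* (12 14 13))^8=((2 6 10 11)(4 9 8 13 14))^8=(4 13 9 14 8)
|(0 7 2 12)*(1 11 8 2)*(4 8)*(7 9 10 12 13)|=|(0 9 10 12)(1 11 4 8 2 13 7)|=28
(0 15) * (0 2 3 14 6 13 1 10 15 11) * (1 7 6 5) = [11, 10, 3, 14, 4, 1, 13, 6, 8, 9, 15, 0, 12, 7, 5, 2] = (0 11)(1 10 15 2 3 14 5)(6 13 7)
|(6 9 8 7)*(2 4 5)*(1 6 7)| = |(1 6 9 8)(2 4 5)| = 12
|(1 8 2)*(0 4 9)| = 3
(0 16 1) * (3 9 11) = (0 16 1)(3 9 11) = [16, 0, 2, 9, 4, 5, 6, 7, 8, 11, 10, 3, 12, 13, 14, 15, 1]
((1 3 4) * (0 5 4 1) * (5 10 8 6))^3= (0 6)(1 3)(4 8)(5 10)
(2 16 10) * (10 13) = [0, 1, 16, 3, 4, 5, 6, 7, 8, 9, 2, 11, 12, 10, 14, 15, 13] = (2 16 13 10)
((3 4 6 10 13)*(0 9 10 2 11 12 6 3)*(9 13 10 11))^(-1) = (0 13)(2 6 12 11 9)(3 4) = ((0 13)(2 9 11 12 6)(3 4))^(-1)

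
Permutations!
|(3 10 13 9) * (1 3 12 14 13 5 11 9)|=|(1 3 10 5 11 9 12 14 13)|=9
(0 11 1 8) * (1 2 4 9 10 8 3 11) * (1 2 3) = (0 2 4 9 10 8)(3 11) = [2, 1, 4, 11, 9, 5, 6, 7, 0, 10, 8, 3]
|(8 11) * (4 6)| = |(4 6)(8 11)| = 2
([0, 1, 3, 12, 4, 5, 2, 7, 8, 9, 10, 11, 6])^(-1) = (2 6 12 3)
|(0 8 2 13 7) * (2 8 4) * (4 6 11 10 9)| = 9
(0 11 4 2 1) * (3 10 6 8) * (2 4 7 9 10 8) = (0 11 7 9 10 6 2 1)(3 8) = [11, 0, 1, 8, 4, 5, 2, 9, 3, 10, 6, 7]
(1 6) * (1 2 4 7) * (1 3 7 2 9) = (1 6 9)(2 4)(3 7) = [0, 6, 4, 7, 2, 5, 9, 3, 8, 1]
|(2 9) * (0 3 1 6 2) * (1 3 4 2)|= |(0 4 2 9)(1 6)|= 4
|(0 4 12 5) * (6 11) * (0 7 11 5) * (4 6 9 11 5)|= 4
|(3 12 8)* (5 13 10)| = |(3 12 8)(5 13 10)| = 3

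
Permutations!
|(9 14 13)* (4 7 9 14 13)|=5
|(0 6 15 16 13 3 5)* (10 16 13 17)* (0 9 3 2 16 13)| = 15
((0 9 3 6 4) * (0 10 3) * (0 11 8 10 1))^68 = (0 3 9 6 11 4 8 1 10)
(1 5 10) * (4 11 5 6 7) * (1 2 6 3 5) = (1 3 5 10 2 6 7 4 11) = [0, 3, 6, 5, 11, 10, 7, 4, 8, 9, 2, 1]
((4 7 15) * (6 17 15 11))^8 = ((4 7 11 6 17 15))^8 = (4 11 17)(6 15 7)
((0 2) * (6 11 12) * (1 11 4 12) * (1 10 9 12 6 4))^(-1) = ((0 2)(1 11 10 9 12 4 6))^(-1) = (0 2)(1 6 4 12 9 10 11)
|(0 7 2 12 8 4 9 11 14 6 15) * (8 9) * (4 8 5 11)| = 11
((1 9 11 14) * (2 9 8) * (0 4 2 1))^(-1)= (0 14 11 9 2 4)(1 8)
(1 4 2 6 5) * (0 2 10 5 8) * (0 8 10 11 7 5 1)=(0 2 6 10 1 4 11 7 5)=[2, 4, 6, 3, 11, 0, 10, 5, 8, 9, 1, 7]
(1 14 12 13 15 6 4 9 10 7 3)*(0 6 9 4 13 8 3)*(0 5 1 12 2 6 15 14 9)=(0 15)(1 9 10 7 5)(2 6 13 14)(3 12 8)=[15, 9, 6, 12, 4, 1, 13, 5, 3, 10, 7, 11, 8, 14, 2, 0]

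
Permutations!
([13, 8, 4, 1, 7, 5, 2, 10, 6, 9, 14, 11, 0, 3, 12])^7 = (0 4 3 10 8 12 2 13 7 1 14 6)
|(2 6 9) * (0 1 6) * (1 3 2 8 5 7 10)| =21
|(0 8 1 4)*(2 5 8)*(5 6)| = |(0 2 6 5 8 1 4)| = 7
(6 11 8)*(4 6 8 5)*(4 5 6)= (6 11)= [0, 1, 2, 3, 4, 5, 11, 7, 8, 9, 10, 6]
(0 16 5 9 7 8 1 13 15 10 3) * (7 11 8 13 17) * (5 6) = (0 16 6 5 9 11 8 1 17 7 13 15 10 3) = [16, 17, 2, 0, 4, 9, 5, 13, 1, 11, 3, 8, 12, 15, 14, 10, 6, 7]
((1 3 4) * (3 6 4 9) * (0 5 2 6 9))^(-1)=(0 3 9 1 4 6 2 5)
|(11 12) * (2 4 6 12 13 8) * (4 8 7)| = |(2 8)(4 6 12 11 13 7)| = 6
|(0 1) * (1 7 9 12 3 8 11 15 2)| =|(0 7 9 12 3 8 11 15 2 1)| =10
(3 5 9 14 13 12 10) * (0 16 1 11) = [16, 11, 2, 5, 4, 9, 6, 7, 8, 14, 3, 0, 10, 12, 13, 15, 1] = (0 16 1 11)(3 5 9 14 13 12 10)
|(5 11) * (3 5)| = |(3 5 11)| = 3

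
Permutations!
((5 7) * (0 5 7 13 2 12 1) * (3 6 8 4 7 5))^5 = ((0 3 6 8 4 7 5 13 2 12 1))^5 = (0 7 1 4 12 8 2 6 13 3 5)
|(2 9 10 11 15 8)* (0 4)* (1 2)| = 14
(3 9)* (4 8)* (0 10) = (0 10)(3 9)(4 8) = [10, 1, 2, 9, 8, 5, 6, 7, 4, 3, 0]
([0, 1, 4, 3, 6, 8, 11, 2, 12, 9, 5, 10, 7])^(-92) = (2 12 5 11 4 7 8 10 6)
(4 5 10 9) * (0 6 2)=(0 6 2)(4 5 10 9)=[6, 1, 0, 3, 5, 10, 2, 7, 8, 4, 9]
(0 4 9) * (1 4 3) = (0 3 1 4 9) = [3, 4, 2, 1, 9, 5, 6, 7, 8, 0]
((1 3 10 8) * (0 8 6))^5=((0 8 1 3 10 6))^5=(0 6 10 3 1 8)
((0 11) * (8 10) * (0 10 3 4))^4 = ((0 11 10 8 3 4))^4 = (0 3 10)(4 8 11)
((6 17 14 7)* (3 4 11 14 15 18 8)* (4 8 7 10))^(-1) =(3 8)(4 10 14 11)(6 7 18 15 17)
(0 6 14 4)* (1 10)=(0 6 14 4)(1 10)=[6, 10, 2, 3, 0, 5, 14, 7, 8, 9, 1, 11, 12, 13, 4]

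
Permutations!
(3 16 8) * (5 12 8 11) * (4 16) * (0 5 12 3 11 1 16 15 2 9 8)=[5, 16, 9, 4, 15, 3, 6, 7, 11, 8, 10, 12, 0, 13, 14, 2, 1]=(0 5 3 4 15 2 9 8 11 12)(1 16)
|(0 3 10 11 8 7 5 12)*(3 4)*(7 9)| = |(0 4 3 10 11 8 9 7 5 12)| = 10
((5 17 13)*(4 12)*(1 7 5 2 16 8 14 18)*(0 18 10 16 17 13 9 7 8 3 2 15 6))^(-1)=(0 6 15 13 5 7 9 17 2 3 16 10 14 8 1 18)(4 12)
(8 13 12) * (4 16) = (4 16)(8 13 12) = [0, 1, 2, 3, 16, 5, 6, 7, 13, 9, 10, 11, 8, 12, 14, 15, 4]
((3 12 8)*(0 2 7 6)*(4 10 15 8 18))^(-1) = (0 6 7 2)(3 8 15 10 4 18 12)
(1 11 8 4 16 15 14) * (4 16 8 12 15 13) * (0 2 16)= (0 2 16 13 4 8)(1 11 12 15 14)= [2, 11, 16, 3, 8, 5, 6, 7, 0, 9, 10, 12, 15, 4, 1, 14, 13]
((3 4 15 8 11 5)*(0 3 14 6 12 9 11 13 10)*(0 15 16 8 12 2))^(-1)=((0 3 4 16 8 13 10 15 12 9 11 5 14 6 2))^(-1)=(0 2 6 14 5 11 9 12 15 10 13 8 16 4 3)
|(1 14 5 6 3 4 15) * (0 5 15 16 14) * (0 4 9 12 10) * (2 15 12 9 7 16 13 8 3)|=15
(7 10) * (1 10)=(1 10 7)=[0, 10, 2, 3, 4, 5, 6, 1, 8, 9, 7]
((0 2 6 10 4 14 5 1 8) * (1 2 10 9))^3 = (0 14 6 8 4 2 1 10 5 9)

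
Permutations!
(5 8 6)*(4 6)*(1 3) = (1 3)(4 6 5 8) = [0, 3, 2, 1, 6, 8, 5, 7, 4]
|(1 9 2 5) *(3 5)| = |(1 9 2 3 5)| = 5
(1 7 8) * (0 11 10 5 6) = (0 11 10 5 6)(1 7 8) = [11, 7, 2, 3, 4, 6, 0, 8, 1, 9, 5, 10]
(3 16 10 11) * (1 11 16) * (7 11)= [0, 7, 2, 1, 4, 5, 6, 11, 8, 9, 16, 3, 12, 13, 14, 15, 10]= (1 7 11 3)(10 16)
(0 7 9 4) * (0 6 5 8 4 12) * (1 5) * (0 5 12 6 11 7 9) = (0 9 6 1 12 5 8 4 11 7) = [9, 12, 2, 3, 11, 8, 1, 0, 4, 6, 10, 7, 5]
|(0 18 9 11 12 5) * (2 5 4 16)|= |(0 18 9 11 12 4 16 2 5)|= 9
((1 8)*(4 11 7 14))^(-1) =((1 8)(4 11 7 14))^(-1) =(1 8)(4 14 7 11)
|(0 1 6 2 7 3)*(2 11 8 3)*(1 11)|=|(0 11 8 3)(1 6)(2 7)|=4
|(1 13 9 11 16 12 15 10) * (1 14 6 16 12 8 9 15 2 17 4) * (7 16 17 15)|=15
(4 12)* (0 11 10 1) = [11, 0, 2, 3, 12, 5, 6, 7, 8, 9, 1, 10, 4] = (0 11 10 1)(4 12)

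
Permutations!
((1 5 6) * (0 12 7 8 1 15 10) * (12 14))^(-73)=(0 6 8 14 15 1 12 10 5 7)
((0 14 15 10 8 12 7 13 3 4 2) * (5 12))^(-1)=(0 2 4 3 13 7 12 5 8 10 15 14)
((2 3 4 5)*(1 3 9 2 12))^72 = (1 4 12 3 5)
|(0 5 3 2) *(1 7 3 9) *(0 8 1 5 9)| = 15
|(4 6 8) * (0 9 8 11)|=6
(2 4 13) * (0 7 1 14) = [7, 14, 4, 3, 13, 5, 6, 1, 8, 9, 10, 11, 12, 2, 0] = (0 7 1 14)(2 4 13)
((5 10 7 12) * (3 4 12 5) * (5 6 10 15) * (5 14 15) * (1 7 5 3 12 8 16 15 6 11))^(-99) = (16)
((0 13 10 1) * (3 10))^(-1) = (0 1 10 3 13) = ((0 13 3 10 1))^(-1)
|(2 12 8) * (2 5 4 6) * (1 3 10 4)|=|(1 3 10 4 6 2 12 8 5)|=9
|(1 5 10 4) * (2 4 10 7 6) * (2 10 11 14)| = 9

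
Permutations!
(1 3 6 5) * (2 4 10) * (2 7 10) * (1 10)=(1 3 6 5 10 7)(2 4)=[0, 3, 4, 6, 2, 10, 5, 1, 8, 9, 7]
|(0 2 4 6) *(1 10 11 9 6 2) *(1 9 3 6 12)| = |(0 9 12 1 10 11 3 6)(2 4)| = 8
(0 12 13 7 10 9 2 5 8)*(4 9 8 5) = [12, 1, 4, 3, 9, 5, 6, 10, 0, 2, 8, 11, 13, 7] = (0 12 13 7 10 8)(2 4 9)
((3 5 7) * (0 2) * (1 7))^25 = ((0 2)(1 7 3 5))^25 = (0 2)(1 7 3 5)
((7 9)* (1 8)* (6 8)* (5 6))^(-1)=(1 8 6 5)(7 9)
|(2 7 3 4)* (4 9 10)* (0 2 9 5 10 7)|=|(0 2)(3 5 10 4 9 7)|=6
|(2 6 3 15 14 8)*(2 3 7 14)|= |(2 6 7 14 8 3 15)|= 7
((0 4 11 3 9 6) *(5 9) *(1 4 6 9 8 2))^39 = (0 6)(1 5 4 8 11 2 3)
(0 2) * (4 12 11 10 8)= [2, 1, 0, 3, 12, 5, 6, 7, 4, 9, 8, 10, 11]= (0 2)(4 12 11 10 8)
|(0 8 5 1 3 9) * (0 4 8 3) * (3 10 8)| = 15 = |(0 10 8 5 1)(3 9 4)|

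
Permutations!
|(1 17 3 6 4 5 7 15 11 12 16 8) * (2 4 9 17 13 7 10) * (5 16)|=12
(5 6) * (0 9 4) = (0 9 4)(5 6) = [9, 1, 2, 3, 0, 6, 5, 7, 8, 4]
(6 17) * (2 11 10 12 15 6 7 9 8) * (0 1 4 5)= (0 1 4 5)(2 11 10 12 15 6 17 7 9 8)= [1, 4, 11, 3, 5, 0, 17, 9, 2, 8, 12, 10, 15, 13, 14, 6, 16, 7]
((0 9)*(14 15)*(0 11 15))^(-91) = (0 14 15 11 9)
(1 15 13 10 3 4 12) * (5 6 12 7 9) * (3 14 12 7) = (1 15 13 10 14 12)(3 4)(5 6 7 9) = [0, 15, 2, 4, 3, 6, 7, 9, 8, 5, 14, 11, 1, 10, 12, 13]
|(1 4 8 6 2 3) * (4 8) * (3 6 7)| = 4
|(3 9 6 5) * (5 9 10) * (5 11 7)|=|(3 10 11 7 5)(6 9)|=10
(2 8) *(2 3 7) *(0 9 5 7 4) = (0 9 5 7 2 8 3 4) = [9, 1, 8, 4, 0, 7, 6, 2, 3, 5]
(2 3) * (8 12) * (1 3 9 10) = (1 3 2 9 10)(8 12) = [0, 3, 9, 2, 4, 5, 6, 7, 12, 10, 1, 11, 8]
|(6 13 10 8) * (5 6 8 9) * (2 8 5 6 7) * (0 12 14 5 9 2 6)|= 11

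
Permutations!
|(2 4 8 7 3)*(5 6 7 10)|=|(2 4 8 10 5 6 7 3)|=8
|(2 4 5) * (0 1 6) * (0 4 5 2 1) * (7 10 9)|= |(1 6 4 2 5)(7 10 9)|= 15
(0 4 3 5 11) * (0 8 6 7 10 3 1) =(0 4 1)(3 5 11 8 6 7 10) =[4, 0, 2, 5, 1, 11, 7, 10, 6, 9, 3, 8]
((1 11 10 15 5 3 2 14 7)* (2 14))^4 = (1 5)(3 11)(7 15)(10 14)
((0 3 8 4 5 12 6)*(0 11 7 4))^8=((0 3 8)(4 5 12 6 11 7))^8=(0 8 3)(4 12 11)(5 6 7)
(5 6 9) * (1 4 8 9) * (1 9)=(1 4 8)(5 6 9)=[0, 4, 2, 3, 8, 6, 9, 7, 1, 5]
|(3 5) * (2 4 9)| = 6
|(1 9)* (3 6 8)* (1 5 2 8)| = 7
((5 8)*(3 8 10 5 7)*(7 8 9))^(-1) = (3 7 9)(5 10)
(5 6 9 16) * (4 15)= (4 15)(5 6 9 16)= [0, 1, 2, 3, 15, 6, 9, 7, 8, 16, 10, 11, 12, 13, 14, 4, 5]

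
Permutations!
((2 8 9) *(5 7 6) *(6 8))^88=(2 8 5)(6 9 7)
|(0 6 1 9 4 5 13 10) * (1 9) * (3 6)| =8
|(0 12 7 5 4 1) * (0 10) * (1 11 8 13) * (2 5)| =|(0 12 7 2 5 4 11 8 13 1 10)| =11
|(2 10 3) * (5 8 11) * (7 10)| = |(2 7 10 3)(5 8 11)| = 12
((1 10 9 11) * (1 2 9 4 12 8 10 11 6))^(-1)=(1 6 9 2 11)(4 10 8 12)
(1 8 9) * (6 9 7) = (1 8 7 6 9) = [0, 8, 2, 3, 4, 5, 9, 6, 7, 1]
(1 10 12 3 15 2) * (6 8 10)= [0, 6, 1, 15, 4, 5, 8, 7, 10, 9, 12, 11, 3, 13, 14, 2]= (1 6 8 10 12 3 15 2)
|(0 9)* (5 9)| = |(0 5 9)| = 3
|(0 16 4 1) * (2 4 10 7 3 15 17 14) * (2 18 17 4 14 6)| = |(0 16 10 7 3 15 4 1)(2 14 18 17 6)| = 40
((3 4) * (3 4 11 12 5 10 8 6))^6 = (3 6 8 10 5 12 11)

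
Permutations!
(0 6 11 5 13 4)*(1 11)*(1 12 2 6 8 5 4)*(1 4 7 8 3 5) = (0 3 5 13 4)(1 11 7 8)(2 6 12) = [3, 11, 6, 5, 0, 13, 12, 8, 1, 9, 10, 7, 2, 4]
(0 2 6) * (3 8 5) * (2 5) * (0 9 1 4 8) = (0 5 3)(1 4 8 2 6 9) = [5, 4, 6, 0, 8, 3, 9, 7, 2, 1]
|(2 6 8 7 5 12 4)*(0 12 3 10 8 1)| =|(0 12 4 2 6 1)(3 10 8 7 5)| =30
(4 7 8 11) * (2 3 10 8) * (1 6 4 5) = (1 6 4 7 2 3 10 8 11 5) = [0, 6, 3, 10, 7, 1, 4, 2, 11, 9, 8, 5]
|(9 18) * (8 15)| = |(8 15)(9 18)| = 2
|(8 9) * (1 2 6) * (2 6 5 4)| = |(1 6)(2 5 4)(8 9)| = 6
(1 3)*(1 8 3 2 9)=(1 2 9)(3 8)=[0, 2, 9, 8, 4, 5, 6, 7, 3, 1]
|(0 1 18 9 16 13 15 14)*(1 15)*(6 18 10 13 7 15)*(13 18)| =11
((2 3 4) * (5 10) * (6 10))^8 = (2 4 3)(5 10 6)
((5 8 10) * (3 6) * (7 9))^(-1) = (3 6)(5 10 8)(7 9)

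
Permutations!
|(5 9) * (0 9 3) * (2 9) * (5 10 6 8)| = 8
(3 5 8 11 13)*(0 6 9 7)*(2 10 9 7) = (0 6 7)(2 10 9)(3 5 8 11 13) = [6, 1, 10, 5, 4, 8, 7, 0, 11, 2, 9, 13, 12, 3]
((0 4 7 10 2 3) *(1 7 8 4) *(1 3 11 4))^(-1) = ((0 3)(1 7 10 2 11 4 8))^(-1) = (0 3)(1 8 4 11 2 10 7)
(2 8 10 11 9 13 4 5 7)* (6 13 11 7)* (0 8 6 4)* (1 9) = [8, 9, 6, 3, 5, 4, 13, 2, 10, 11, 7, 1, 12, 0] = (0 8 10 7 2 6 13)(1 9 11)(4 5)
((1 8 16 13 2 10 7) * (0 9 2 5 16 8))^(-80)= ((0 9 2 10 7 1)(5 16 13))^(-80)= (0 7 2)(1 10 9)(5 16 13)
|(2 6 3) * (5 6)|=|(2 5 6 3)|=4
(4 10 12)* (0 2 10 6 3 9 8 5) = (0 2 10 12 4 6 3 9 8 5) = [2, 1, 10, 9, 6, 0, 3, 7, 5, 8, 12, 11, 4]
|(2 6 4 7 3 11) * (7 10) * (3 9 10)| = 15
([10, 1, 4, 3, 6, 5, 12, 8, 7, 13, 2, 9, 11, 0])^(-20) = (0 9 12 4 10 13 11 6 2)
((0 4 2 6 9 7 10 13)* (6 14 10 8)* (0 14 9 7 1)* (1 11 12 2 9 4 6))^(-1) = ((0 6 7 8 1)(2 4 9 11 12)(10 13 14))^(-1) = (0 1 8 7 6)(2 12 11 9 4)(10 14 13)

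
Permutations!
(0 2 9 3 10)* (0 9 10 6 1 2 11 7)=[11, 2, 10, 6, 4, 5, 1, 0, 8, 3, 9, 7]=(0 11 7)(1 2 10 9 3 6)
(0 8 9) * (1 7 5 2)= [8, 7, 1, 3, 4, 2, 6, 5, 9, 0]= (0 8 9)(1 7 5 2)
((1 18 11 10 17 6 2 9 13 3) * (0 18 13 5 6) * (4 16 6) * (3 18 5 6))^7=((0 5 4 16 3 1 13 18 11 10 17)(2 9 6))^7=(0 18 16 17 13 4 10 1 5 11 3)(2 9 6)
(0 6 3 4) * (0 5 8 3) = (0 6)(3 4 5 8) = [6, 1, 2, 4, 5, 8, 0, 7, 3]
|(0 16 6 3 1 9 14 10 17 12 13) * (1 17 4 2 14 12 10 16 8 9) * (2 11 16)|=70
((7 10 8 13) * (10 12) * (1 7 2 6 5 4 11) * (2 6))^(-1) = ((1 7 12 10 8 13 6 5 4 11))^(-1) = (1 11 4 5 6 13 8 10 12 7)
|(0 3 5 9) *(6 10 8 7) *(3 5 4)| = |(0 5 9)(3 4)(6 10 8 7)| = 12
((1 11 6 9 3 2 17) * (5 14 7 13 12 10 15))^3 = (1 9 17 6 2 11 3)(5 13 15 7 10 14 12)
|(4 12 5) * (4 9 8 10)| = |(4 12 5 9 8 10)| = 6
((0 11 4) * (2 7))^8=((0 11 4)(2 7))^8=(0 4 11)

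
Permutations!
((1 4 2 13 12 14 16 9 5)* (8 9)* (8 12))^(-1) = (1 5 9 8 13 2 4)(12 16 14)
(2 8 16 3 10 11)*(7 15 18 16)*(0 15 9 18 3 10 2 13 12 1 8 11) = (0 15 3 2 11 13 12 1 8 7 9 18 16 10) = [15, 8, 11, 2, 4, 5, 6, 9, 7, 18, 0, 13, 1, 12, 14, 3, 10, 17, 16]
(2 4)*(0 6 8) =(0 6 8)(2 4) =[6, 1, 4, 3, 2, 5, 8, 7, 0]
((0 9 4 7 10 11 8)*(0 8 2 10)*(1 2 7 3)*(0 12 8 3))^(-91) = ((0 9 4)(1 2 10 11 7 12 8 3))^(-91) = (0 4 9)(1 12 10 3 7 2 8 11)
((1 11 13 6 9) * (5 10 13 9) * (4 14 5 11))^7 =(1 11 13 5 4 9 6 10 14)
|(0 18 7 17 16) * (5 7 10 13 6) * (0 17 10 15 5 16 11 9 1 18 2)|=12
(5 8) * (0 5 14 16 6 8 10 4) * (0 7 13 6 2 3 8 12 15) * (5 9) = [9, 1, 3, 8, 7, 10, 12, 13, 14, 5, 4, 11, 15, 6, 16, 0, 2] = (0 9 5 10 4 7 13 6 12 15)(2 3 8 14 16)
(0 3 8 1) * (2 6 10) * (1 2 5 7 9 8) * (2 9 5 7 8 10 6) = [3, 0, 2, 1, 4, 8, 6, 5, 9, 10, 7] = (0 3 1)(5 8 9 10 7)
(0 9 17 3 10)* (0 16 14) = [9, 1, 2, 10, 4, 5, 6, 7, 8, 17, 16, 11, 12, 13, 0, 15, 14, 3] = (0 9 17 3 10 16 14)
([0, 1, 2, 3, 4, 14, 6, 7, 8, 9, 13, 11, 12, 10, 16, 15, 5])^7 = [0, 1, 2, 3, 4, 14, 6, 7, 8, 9, 13, 11, 12, 10, 16, 15, 5]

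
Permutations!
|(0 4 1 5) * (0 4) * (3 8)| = 6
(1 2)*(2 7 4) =(1 7 4 2) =[0, 7, 1, 3, 2, 5, 6, 4]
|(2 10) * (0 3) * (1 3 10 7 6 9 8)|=9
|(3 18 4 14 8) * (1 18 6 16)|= |(1 18 4 14 8 3 6 16)|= 8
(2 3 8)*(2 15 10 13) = (2 3 8 15 10 13) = [0, 1, 3, 8, 4, 5, 6, 7, 15, 9, 13, 11, 12, 2, 14, 10]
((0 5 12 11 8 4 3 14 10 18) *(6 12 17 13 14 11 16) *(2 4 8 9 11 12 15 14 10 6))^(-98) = ((0 5 17 13 10 18)(2 4 3 12 16)(6 15 14)(9 11))^(-98) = (0 10 17)(2 3 16 4 12)(5 18 13)(6 15 14)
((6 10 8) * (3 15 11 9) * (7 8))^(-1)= ((3 15 11 9)(6 10 7 8))^(-1)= (3 9 11 15)(6 8 7 10)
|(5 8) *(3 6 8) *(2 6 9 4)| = 7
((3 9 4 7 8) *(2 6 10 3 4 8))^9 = ((2 6 10 3 9 8 4 7))^9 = (2 6 10 3 9 8 4 7)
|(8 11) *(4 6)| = |(4 6)(8 11)| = 2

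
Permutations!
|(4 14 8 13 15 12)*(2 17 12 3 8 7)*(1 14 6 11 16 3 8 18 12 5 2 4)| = 30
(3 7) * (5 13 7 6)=[0, 1, 2, 6, 4, 13, 5, 3, 8, 9, 10, 11, 12, 7]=(3 6 5 13 7)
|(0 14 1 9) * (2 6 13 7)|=|(0 14 1 9)(2 6 13 7)|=4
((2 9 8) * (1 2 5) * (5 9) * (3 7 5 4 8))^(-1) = ((1 2 4 8 9 3 7 5))^(-1) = (1 5 7 3 9 8 4 2)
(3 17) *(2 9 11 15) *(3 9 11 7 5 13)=[0, 1, 11, 17, 4, 13, 6, 5, 8, 7, 10, 15, 12, 3, 14, 2, 16, 9]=(2 11 15)(3 17 9 7 5 13)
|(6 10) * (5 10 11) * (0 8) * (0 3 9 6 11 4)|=6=|(0 8 3 9 6 4)(5 10 11)|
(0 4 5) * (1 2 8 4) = (0 1 2 8 4 5) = [1, 2, 8, 3, 5, 0, 6, 7, 4]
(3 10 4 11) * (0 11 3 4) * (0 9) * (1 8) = (0 11 4 3 10 9)(1 8) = [11, 8, 2, 10, 3, 5, 6, 7, 1, 0, 9, 4]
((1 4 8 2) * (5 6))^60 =((1 4 8 2)(5 6))^60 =(8)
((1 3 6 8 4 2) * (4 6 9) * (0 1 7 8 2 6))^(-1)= (0 8 7 2 6 4 9 3 1)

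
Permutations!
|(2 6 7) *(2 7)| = 2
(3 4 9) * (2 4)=(2 4 9 3)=[0, 1, 4, 2, 9, 5, 6, 7, 8, 3]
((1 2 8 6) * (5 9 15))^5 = ((1 2 8 6)(5 9 15))^5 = (1 2 8 6)(5 15 9)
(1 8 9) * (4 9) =(1 8 4 9) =[0, 8, 2, 3, 9, 5, 6, 7, 4, 1]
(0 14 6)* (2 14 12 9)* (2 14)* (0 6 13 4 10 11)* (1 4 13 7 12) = (0 1 4 10 11)(7 12 9 14) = [1, 4, 2, 3, 10, 5, 6, 12, 8, 14, 11, 0, 9, 13, 7]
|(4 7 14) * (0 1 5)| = 3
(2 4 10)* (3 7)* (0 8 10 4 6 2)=(0 8 10)(2 6)(3 7)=[8, 1, 6, 7, 4, 5, 2, 3, 10, 9, 0]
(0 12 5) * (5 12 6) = (12)(0 6 5) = [6, 1, 2, 3, 4, 0, 5, 7, 8, 9, 10, 11, 12]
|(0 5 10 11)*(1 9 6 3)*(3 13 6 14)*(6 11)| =|(0 5 10 6 13 11)(1 9 14 3)| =12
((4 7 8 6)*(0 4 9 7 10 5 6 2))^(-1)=((0 4 10 5 6 9 7 8 2))^(-1)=(0 2 8 7 9 6 5 10 4)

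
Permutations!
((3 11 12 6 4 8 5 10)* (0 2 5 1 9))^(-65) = (0 6 5 8 3 9 12 2 4 10 1 11) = ((0 2 5 10 3 11 12 6 4 8 1 9))^(-65)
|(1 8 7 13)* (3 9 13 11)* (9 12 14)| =|(1 8 7 11 3 12 14 9 13)| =9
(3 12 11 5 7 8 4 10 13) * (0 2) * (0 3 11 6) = (0 2 3 12 6)(4 10 13 11 5 7 8) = [2, 1, 3, 12, 10, 7, 0, 8, 4, 9, 13, 5, 6, 11]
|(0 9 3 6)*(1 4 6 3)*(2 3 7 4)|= |(0 9 1 2 3 7 4 6)|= 8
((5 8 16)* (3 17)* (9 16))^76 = ((3 17)(5 8 9 16))^76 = (17)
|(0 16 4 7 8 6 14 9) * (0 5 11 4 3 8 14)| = 30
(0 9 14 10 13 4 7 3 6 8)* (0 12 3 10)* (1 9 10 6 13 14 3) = [10, 9, 2, 13, 7, 5, 8, 6, 12, 3, 14, 11, 1, 4, 0] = (0 10 14)(1 9 3 13 4 7 6 8 12)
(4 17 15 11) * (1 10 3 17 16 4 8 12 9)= (1 10 3 17 15 11 8 12 9)(4 16)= [0, 10, 2, 17, 16, 5, 6, 7, 12, 1, 3, 8, 9, 13, 14, 11, 4, 15]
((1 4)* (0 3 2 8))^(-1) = (0 8 2 3)(1 4)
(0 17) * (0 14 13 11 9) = (0 17 14 13 11 9) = [17, 1, 2, 3, 4, 5, 6, 7, 8, 0, 10, 9, 12, 11, 13, 15, 16, 14]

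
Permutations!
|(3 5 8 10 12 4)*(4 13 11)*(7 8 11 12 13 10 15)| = |(3 5 11 4)(7 8 15)(10 13 12)| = 12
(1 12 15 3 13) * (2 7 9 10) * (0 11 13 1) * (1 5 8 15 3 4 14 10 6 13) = (0 11 1 12 3 5 8 15 4 14 10 2 7 9 6 13) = [11, 12, 7, 5, 14, 8, 13, 9, 15, 6, 2, 1, 3, 0, 10, 4]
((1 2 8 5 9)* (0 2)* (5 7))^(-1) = ((0 2 8 7 5 9 1))^(-1) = (0 1 9 5 7 8 2)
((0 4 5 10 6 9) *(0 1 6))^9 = ((0 4 5 10)(1 6 9))^9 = (0 4 5 10)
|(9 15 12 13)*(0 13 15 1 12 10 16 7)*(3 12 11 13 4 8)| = 36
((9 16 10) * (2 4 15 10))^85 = (2 4 15 10 9 16)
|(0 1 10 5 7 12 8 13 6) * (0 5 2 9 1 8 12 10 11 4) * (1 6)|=6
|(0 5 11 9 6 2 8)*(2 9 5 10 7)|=10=|(0 10 7 2 8)(5 11)(6 9)|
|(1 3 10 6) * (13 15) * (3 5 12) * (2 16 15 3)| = |(1 5 12 2 16 15 13 3 10 6)| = 10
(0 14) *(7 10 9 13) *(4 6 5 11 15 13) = [14, 1, 2, 3, 6, 11, 5, 10, 8, 4, 9, 15, 12, 7, 0, 13] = (0 14)(4 6 5 11 15 13 7 10 9)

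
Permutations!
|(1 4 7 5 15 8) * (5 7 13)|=|(1 4 13 5 15 8)|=6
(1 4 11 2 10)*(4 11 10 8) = (1 11 2 8 4 10) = [0, 11, 8, 3, 10, 5, 6, 7, 4, 9, 1, 2]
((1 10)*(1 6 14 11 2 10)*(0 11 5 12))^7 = (0 12 5 14 6 10 2 11)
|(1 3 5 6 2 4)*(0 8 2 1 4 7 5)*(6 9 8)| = |(0 6 1 3)(2 7 5 9 8)| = 20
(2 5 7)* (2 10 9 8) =[0, 1, 5, 3, 4, 7, 6, 10, 2, 8, 9] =(2 5 7 10 9 8)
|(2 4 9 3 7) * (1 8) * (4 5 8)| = 8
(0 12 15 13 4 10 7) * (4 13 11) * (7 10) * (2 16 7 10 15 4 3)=(0 12 4 10 15 11 3 2 16 7)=[12, 1, 16, 2, 10, 5, 6, 0, 8, 9, 15, 3, 4, 13, 14, 11, 7]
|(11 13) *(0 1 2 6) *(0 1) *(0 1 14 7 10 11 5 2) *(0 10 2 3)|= 28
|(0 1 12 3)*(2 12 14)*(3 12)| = 5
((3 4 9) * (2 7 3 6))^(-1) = ((2 7 3 4 9 6))^(-1) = (2 6 9 4 3 7)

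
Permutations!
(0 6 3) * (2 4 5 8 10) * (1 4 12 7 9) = (0 6 3)(1 4 5 8 10 2 12 7 9) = [6, 4, 12, 0, 5, 8, 3, 9, 10, 1, 2, 11, 7]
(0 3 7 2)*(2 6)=(0 3 7 6 2)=[3, 1, 0, 7, 4, 5, 2, 6]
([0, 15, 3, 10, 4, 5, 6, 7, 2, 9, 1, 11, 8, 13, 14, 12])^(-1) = (1 10 3 2 8 12 15)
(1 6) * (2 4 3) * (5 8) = (1 6)(2 4 3)(5 8) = [0, 6, 4, 2, 3, 8, 1, 7, 5]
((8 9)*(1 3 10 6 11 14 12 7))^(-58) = (1 12 11 10)(3 7 14 6)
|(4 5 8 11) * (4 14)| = 5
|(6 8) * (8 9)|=|(6 9 8)|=3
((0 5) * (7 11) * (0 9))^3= (7 11)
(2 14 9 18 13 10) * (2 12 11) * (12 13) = (2 14 9 18 12 11)(10 13) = [0, 1, 14, 3, 4, 5, 6, 7, 8, 18, 13, 2, 11, 10, 9, 15, 16, 17, 12]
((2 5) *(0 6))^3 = (0 6)(2 5)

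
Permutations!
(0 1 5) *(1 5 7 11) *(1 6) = (0 5)(1 7 11 6) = [5, 7, 2, 3, 4, 0, 1, 11, 8, 9, 10, 6]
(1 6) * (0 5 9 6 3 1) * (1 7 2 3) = (0 5 9 6)(2 3 7) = [5, 1, 3, 7, 4, 9, 0, 2, 8, 6]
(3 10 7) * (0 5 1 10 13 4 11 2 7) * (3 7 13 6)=(0 5 1 10)(2 13 4 11)(3 6)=[5, 10, 13, 6, 11, 1, 3, 7, 8, 9, 0, 2, 12, 4]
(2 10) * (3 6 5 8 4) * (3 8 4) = (2 10)(3 6 5 4 8) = [0, 1, 10, 6, 8, 4, 5, 7, 3, 9, 2]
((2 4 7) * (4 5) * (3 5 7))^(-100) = ((2 7)(3 5 4))^(-100) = (7)(3 4 5)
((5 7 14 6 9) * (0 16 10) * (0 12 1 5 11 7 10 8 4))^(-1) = ((0 16 8 4)(1 5 10 12)(6 9 11 7 14))^(-1) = (0 4 8 16)(1 12 10 5)(6 14 7 11 9)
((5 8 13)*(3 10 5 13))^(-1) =((13)(3 10 5 8))^(-1) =(13)(3 8 5 10)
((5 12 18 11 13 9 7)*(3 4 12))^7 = (3 7 13 18 4 5 9 11 12)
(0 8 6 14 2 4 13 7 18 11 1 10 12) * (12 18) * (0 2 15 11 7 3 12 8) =(1 10 18 7 8 6 14 15 11)(2 4 13 3 12) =[0, 10, 4, 12, 13, 5, 14, 8, 6, 9, 18, 1, 2, 3, 15, 11, 16, 17, 7]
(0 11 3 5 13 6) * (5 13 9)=(0 11 3 13 6)(5 9)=[11, 1, 2, 13, 4, 9, 0, 7, 8, 5, 10, 3, 12, 6]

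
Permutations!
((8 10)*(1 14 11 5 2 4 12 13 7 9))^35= (1 4)(2 9)(5 7)(8 10)(11 13)(12 14)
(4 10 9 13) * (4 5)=[0, 1, 2, 3, 10, 4, 6, 7, 8, 13, 9, 11, 12, 5]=(4 10 9 13 5)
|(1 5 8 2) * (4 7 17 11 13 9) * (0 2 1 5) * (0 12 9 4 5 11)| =35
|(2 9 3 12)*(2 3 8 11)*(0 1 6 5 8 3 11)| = 5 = |(0 1 6 5 8)(2 9 3 12 11)|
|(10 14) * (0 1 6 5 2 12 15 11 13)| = 18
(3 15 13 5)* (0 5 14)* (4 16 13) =(0 5 3 15 4 16 13 14) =[5, 1, 2, 15, 16, 3, 6, 7, 8, 9, 10, 11, 12, 14, 0, 4, 13]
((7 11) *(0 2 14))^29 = (0 14 2)(7 11)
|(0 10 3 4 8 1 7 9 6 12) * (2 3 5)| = |(0 10 5 2 3 4 8 1 7 9 6 12)| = 12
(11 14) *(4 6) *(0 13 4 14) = (0 13 4 6 14 11) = [13, 1, 2, 3, 6, 5, 14, 7, 8, 9, 10, 0, 12, 4, 11]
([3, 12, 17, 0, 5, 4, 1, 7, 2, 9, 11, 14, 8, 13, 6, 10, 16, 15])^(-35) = (0 3)(1 15)(2 14)(4 5)(6 17)(8 11)(10 12)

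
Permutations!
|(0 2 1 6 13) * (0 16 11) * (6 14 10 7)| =|(0 2 1 14 10 7 6 13 16 11)| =10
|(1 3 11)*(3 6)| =4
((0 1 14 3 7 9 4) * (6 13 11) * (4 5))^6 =(0 5 7 14)(1 4 9 3)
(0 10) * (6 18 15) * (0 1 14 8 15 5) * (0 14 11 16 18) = [10, 11, 2, 3, 4, 14, 0, 7, 15, 9, 1, 16, 12, 13, 8, 6, 18, 17, 5] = (0 10 1 11 16 18 5 14 8 15 6)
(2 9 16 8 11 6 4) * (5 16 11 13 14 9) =[0, 1, 5, 3, 2, 16, 4, 7, 13, 11, 10, 6, 12, 14, 9, 15, 8] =(2 5 16 8 13 14 9 11 6 4)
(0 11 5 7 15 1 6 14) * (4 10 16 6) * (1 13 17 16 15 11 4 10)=(0 4 1 10 15 13 17 16 6 14)(5 7 11)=[4, 10, 2, 3, 1, 7, 14, 11, 8, 9, 15, 5, 12, 17, 0, 13, 6, 16]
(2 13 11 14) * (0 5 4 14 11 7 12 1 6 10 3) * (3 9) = (0 5 4 14 2 13 7 12 1 6 10 9 3) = [5, 6, 13, 0, 14, 4, 10, 12, 8, 3, 9, 11, 1, 7, 2]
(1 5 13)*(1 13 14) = (1 5 14) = [0, 5, 2, 3, 4, 14, 6, 7, 8, 9, 10, 11, 12, 13, 1]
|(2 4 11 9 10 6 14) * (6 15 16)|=|(2 4 11 9 10 15 16 6 14)|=9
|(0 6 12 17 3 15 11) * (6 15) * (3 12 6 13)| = |(0 15 11)(3 13)(12 17)| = 6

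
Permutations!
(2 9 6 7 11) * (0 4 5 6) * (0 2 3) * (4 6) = (0 6 7 11 3)(2 9)(4 5) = [6, 1, 9, 0, 5, 4, 7, 11, 8, 2, 10, 3]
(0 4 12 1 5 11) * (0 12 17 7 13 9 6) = (0 4 17 7 13 9 6)(1 5 11 12) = [4, 5, 2, 3, 17, 11, 0, 13, 8, 6, 10, 12, 1, 9, 14, 15, 16, 7]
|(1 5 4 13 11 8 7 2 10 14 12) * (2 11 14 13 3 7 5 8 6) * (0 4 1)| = 33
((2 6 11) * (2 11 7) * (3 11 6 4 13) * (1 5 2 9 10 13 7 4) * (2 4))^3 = (1 7 13 6 5 9 3 2 4 10 11)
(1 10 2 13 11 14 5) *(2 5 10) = (1 2 13 11 14 10 5) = [0, 2, 13, 3, 4, 1, 6, 7, 8, 9, 5, 14, 12, 11, 10]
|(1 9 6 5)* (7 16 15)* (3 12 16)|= 20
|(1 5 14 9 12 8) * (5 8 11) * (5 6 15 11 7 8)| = |(1 5 14 9 12 7 8)(6 15 11)| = 21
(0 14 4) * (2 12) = [14, 1, 12, 3, 0, 5, 6, 7, 8, 9, 10, 11, 2, 13, 4] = (0 14 4)(2 12)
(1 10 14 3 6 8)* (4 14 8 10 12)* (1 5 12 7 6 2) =(1 7 6 10 8 5 12 4 14 3 2) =[0, 7, 1, 2, 14, 12, 10, 6, 5, 9, 8, 11, 4, 13, 3]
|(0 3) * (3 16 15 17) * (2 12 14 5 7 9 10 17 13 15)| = 22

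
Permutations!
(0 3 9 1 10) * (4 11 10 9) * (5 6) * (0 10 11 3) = (11)(1 9)(3 4)(5 6) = [0, 9, 2, 4, 3, 6, 5, 7, 8, 1, 10, 11]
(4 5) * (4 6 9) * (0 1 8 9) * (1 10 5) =(0 10 5 6)(1 8 9 4) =[10, 8, 2, 3, 1, 6, 0, 7, 9, 4, 5]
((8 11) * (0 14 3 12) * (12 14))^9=((0 12)(3 14)(8 11))^9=(0 12)(3 14)(8 11)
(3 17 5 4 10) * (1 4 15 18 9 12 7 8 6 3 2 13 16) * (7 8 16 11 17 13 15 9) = (1 4 10 2 15 18 7 16)(3 13 11 17 5 9 12 8 6) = [0, 4, 15, 13, 10, 9, 3, 16, 6, 12, 2, 17, 8, 11, 14, 18, 1, 5, 7]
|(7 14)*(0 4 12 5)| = 4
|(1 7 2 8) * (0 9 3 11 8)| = 8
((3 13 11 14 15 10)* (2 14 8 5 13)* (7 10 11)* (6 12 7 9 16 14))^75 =((2 6 12 7 10 3)(5 13 9 16 14 15 11 8))^75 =(2 7)(3 12)(5 16 11 13 14 8 9 15)(6 10)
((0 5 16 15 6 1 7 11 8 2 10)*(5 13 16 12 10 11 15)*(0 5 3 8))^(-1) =((0 13 16 3 8 2 11)(1 7 15 6)(5 12 10))^(-1) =(0 11 2 8 3 16 13)(1 6 15 7)(5 10 12)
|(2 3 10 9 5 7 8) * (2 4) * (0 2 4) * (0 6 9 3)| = 10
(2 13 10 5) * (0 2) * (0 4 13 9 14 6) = (0 2 9 14 6)(4 13 10 5) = [2, 1, 9, 3, 13, 4, 0, 7, 8, 14, 5, 11, 12, 10, 6]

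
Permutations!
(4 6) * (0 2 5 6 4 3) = [2, 1, 5, 0, 4, 6, 3] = (0 2 5 6 3)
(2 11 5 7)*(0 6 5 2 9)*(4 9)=(0 6 5 7 4 9)(2 11)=[6, 1, 11, 3, 9, 7, 5, 4, 8, 0, 10, 2]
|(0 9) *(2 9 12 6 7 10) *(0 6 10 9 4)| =|(0 12 10 2 4)(6 7 9)| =15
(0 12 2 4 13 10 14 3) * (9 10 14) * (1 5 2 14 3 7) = (0 12 14 7 1 5 2 4 13 3)(9 10) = [12, 5, 4, 0, 13, 2, 6, 1, 8, 10, 9, 11, 14, 3, 7]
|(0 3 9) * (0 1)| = 4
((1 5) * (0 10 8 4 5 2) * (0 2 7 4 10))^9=(1 7 4 5)(8 10)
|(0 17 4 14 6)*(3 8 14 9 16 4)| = |(0 17 3 8 14 6)(4 9 16)| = 6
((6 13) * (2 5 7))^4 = (13)(2 5 7)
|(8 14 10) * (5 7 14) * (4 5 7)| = 4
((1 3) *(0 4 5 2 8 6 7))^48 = ((0 4 5 2 8 6 7)(1 3))^48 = (0 7 6 8 2 5 4)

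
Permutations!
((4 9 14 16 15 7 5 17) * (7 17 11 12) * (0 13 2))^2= (0 2 13)(4 14 15)(5 12)(7 11)(9 16 17)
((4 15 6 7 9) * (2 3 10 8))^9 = ((2 3 10 8)(4 15 6 7 9))^9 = (2 3 10 8)(4 9 7 6 15)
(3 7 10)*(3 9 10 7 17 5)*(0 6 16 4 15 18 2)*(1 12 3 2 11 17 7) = (0 6 16 4 15 18 11 17 5 2)(1 12 3 7)(9 10) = [6, 12, 0, 7, 15, 2, 16, 1, 8, 10, 9, 17, 3, 13, 14, 18, 4, 5, 11]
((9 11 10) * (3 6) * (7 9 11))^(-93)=((3 6)(7 9)(10 11))^(-93)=(3 6)(7 9)(10 11)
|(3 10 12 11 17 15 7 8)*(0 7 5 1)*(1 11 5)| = |(0 7 8 3 10 12 5 11 17 15 1)| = 11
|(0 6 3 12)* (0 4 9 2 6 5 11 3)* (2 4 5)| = 12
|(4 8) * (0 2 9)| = 6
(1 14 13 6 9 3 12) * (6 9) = (1 14 13 9 3 12) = [0, 14, 2, 12, 4, 5, 6, 7, 8, 3, 10, 11, 1, 9, 13]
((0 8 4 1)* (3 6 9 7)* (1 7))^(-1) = (0 1 9 6 3 7 4 8)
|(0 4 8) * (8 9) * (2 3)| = 4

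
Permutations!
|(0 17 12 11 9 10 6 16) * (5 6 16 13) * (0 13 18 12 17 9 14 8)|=12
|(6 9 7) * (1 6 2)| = |(1 6 9 7 2)| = 5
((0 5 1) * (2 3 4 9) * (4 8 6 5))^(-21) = ((0 4 9 2 3 8 6 5 1))^(-21) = (0 6 2)(1 8 9)(3 4 5)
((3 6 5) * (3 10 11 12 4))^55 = (3 4 12 11 10 5 6)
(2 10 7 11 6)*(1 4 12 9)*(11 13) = (1 4 12 9)(2 10 7 13 11 6) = [0, 4, 10, 3, 12, 5, 2, 13, 8, 1, 7, 6, 9, 11]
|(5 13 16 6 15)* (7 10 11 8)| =20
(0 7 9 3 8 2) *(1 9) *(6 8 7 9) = (0 9 3 7 1 6 8 2) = [9, 6, 0, 7, 4, 5, 8, 1, 2, 3]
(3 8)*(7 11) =(3 8)(7 11) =[0, 1, 2, 8, 4, 5, 6, 11, 3, 9, 10, 7]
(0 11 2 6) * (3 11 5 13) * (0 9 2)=(0 5 13 3 11)(2 6 9)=[5, 1, 6, 11, 4, 13, 9, 7, 8, 2, 10, 0, 12, 3]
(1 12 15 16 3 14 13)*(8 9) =(1 12 15 16 3 14 13)(8 9) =[0, 12, 2, 14, 4, 5, 6, 7, 9, 8, 10, 11, 15, 1, 13, 16, 3]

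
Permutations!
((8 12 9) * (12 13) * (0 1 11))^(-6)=(8 12)(9 13)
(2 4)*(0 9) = [9, 1, 4, 3, 2, 5, 6, 7, 8, 0] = (0 9)(2 4)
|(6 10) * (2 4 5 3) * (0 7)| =4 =|(0 7)(2 4 5 3)(6 10)|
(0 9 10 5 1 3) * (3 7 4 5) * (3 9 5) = (0 5 1 7 4 3)(9 10) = [5, 7, 2, 0, 3, 1, 6, 4, 8, 10, 9]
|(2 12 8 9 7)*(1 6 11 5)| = 20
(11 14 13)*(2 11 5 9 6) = (2 11 14 13 5 9 6) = [0, 1, 11, 3, 4, 9, 2, 7, 8, 6, 10, 14, 12, 5, 13]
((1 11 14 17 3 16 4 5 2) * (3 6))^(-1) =((1 11 14 17 6 3 16 4 5 2))^(-1) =(1 2 5 4 16 3 6 17 14 11)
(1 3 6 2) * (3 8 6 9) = [0, 8, 1, 9, 4, 5, 2, 7, 6, 3] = (1 8 6 2)(3 9)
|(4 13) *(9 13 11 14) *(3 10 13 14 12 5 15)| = |(3 10 13 4 11 12 5 15)(9 14)| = 8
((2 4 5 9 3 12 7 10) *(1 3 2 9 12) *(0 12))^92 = (0 9)(2 12)(4 7)(5 10)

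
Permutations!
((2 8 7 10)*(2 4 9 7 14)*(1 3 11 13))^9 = (14)(1 3 11 13)(4 9 7 10)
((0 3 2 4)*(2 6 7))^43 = (0 3 6 7 2 4)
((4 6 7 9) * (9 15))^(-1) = ((4 6 7 15 9))^(-1) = (4 9 15 7 6)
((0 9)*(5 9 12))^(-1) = (0 9 5 12)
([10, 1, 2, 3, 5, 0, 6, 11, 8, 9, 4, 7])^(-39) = (0 10 4 5)(7 11)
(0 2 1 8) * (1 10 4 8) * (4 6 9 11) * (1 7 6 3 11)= (0 2 10 3 11 4 8)(1 7 6 9)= [2, 7, 10, 11, 8, 5, 9, 6, 0, 1, 3, 4]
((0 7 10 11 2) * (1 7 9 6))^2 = ((0 9 6 1 7 10 11 2))^2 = (0 6 7 11)(1 10 2 9)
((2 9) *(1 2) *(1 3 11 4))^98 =(1 9 11)(2 3 4)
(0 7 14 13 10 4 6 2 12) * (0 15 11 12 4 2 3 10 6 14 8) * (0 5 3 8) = [7, 1, 4, 10, 14, 3, 8, 0, 5, 9, 2, 12, 15, 6, 13, 11] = (0 7)(2 4 14 13 6 8 5 3 10)(11 12 15)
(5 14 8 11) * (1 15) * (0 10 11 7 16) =(0 10 11 5 14 8 7 16)(1 15) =[10, 15, 2, 3, 4, 14, 6, 16, 7, 9, 11, 5, 12, 13, 8, 1, 0]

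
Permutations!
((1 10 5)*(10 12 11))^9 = ((1 12 11 10 5))^9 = (1 5 10 11 12)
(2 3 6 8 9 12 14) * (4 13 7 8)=(2 3 6 4 13 7 8 9 12 14)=[0, 1, 3, 6, 13, 5, 4, 8, 9, 12, 10, 11, 14, 7, 2]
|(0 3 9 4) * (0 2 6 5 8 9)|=|(0 3)(2 6 5 8 9 4)|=6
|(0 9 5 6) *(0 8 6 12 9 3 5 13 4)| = 14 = |(0 3 5 12 9 13 4)(6 8)|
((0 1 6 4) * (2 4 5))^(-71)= ((0 1 6 5 2 4))^(-71)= (0 1 6 5 2 4)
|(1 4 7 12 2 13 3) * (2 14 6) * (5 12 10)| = 11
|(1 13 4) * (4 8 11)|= |(1 13 8 11 4)|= 5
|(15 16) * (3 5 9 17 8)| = |(3 5 9 17 8)(15 16)| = 10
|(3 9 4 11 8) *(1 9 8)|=4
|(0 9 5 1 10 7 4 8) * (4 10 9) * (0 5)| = 6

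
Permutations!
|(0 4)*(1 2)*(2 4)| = 4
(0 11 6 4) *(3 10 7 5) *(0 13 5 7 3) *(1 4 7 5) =[11, 4, 2, 10, 13, 0, 7, 5, 8, 9, 3, 6, 12, 1] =(0 11 6 7 5)(1 4 13)(3 10)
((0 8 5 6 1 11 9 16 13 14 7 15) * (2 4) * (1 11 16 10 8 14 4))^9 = ((0 14 7 15)(1 16 13 4 2)(5 6 11 9 10 8))^9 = (0 14 7 15)(1 2 4 13 16)(5 9)(6 10)(8 11)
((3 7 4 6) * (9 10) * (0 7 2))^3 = ((0 7 4 6 3 2)(9 10))^3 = (0 6)(2 4)(3 7)(9 10)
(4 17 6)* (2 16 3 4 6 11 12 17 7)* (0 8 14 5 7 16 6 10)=(0 8 14 5 7 2 6 10)(3 4 16)(11 12 17)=[8, 1, 6, 4, 16, 7, 10, 2, 14, 9, 0, 12, 17, 13, 5, 15, 3, 11]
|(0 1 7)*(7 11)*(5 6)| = 4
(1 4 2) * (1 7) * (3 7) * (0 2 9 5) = (0 2 3 7 1 4 9 5) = [2, 4, 3, 7, 9, 0, 6, 1, 8, 5]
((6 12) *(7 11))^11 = (6 12)(7 11)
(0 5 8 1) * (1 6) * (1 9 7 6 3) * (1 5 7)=(0 7 6 9 1)(3 5 8)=[7, 0, 2, 5, 4, 8, 9, 6, 3, 1]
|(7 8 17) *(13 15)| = 6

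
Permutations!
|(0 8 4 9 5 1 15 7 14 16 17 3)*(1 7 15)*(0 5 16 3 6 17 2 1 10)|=|(0 8 4 9 16 2 1 10)(3 5 7 14)(6 17)|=8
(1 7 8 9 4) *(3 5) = (1 7 8 9 4)(3 5) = [0, 7, 2, 5, 1, 3, 6, 8, 9, 4]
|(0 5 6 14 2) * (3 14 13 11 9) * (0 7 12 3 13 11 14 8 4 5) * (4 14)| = 6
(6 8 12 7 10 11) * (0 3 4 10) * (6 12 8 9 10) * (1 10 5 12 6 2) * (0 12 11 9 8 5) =(0 3 4 2 1 10 9)(5 11 6 8)(7 12) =[3, 10, 1, 4, 2, 11, 8, 12, 5, 0, 9, 6, 7]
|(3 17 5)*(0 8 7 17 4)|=|(0 8 7 17 5 3 4)|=7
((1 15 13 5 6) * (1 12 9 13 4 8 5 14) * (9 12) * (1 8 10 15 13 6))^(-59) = (1 13 14 8 5)(4 10 15)(6 9)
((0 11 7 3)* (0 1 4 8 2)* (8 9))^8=(0 2 8 9 4 1 3 7 11)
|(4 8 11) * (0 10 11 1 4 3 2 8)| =8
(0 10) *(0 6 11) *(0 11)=(11)(0 10 6)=[10, 1, 2, 3, 4, 5, 0, 7, 8, 9, 6, 11]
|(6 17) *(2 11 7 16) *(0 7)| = |(0 7 16 2 11)(6 17)| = 10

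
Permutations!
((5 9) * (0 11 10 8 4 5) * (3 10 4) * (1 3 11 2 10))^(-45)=((0 2 10 8 11 4 5 9)(1 3))^(-45)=(0 8 5 2 11 9 10 4)(1 3)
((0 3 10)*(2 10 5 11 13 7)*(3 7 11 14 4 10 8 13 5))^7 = (0 14 13 7 4 11 2 10 5 8)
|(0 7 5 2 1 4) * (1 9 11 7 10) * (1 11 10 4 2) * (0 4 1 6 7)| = 6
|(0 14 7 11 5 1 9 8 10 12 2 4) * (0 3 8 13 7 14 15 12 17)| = 18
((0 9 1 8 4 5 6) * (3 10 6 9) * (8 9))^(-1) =(0 6 10 3)(1 9)(4 8 5)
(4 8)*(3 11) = (3 11)(4 8) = [0, 1, 2, 11, 8, 5, 6, 7, 4, 9, 10, 3]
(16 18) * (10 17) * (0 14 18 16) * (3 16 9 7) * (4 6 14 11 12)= (0 11 12 4 6 14 18)(3 16 9 7)(10 17)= [11, 1, 2, 16, 6, 5, 14, 3, 8, 7, 17, 12, 4, 13, 18, 15, 9, 10, 0]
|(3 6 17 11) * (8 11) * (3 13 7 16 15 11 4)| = 5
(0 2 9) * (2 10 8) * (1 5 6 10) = (0 1 5 6 10 8 2 9) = [1, 5, 9, 3, 4, 6, 10, 7, 2, 0, 8]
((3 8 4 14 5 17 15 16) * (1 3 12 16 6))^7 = ((1 3 8 4 14 5 17 15 6)(12 16))^7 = (1 15 5 4 3 6 17 14 8)(12 16)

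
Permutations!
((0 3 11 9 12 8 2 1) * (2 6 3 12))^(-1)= ((0 12 8 6 3 11 9 2 1))^(-1)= (0 1 2 9 11 3 6 8 12)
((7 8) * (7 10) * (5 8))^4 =((5 8 10 7))^4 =(10)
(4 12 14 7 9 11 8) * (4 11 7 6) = (4 12 14 6)(7 9)(8 11) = [0, 1, 2, 3, 12, 5, 4, 9, 11, 7, 10, 8, 14, 13, 6]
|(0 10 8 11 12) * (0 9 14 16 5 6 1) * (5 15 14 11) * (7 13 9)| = |(0 10 8 5 6 1)(7 13 9 11 12)(14 16 15)| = 30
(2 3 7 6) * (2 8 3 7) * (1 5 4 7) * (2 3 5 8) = (1 8 5 4 7 6 2) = [0, 8, 1, 3, 7, 4, 2, 6, 5]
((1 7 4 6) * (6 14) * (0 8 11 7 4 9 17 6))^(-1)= ((0 8 11 7 9 17 6 1 4 14))^(-1)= (0 14 4 1 6 17 9 7 11 8)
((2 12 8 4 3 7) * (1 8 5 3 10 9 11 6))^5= ((1 8 4 10 9 11 6)(2 12 5 3 7))^5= (12)(1 11 10 8 6 9 4)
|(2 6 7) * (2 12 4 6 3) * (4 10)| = 10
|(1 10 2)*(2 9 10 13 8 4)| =10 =|(1 13 8 4 2)(9 10)|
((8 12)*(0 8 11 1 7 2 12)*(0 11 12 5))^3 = (12)(0 1 5 11 2 8 7)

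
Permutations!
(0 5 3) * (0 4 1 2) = (0 5 3 4 1 2) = [5, 2, 0, 4, 1, 3]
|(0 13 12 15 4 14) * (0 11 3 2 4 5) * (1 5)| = 30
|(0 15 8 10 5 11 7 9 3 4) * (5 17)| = |(0 15 8 10 17 5 11 7 9 3 4)| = 11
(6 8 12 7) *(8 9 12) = (6 9 12 7) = [0, 1, 2, 3, 4, 5, 9, 6, 8, 12, 10, 11, 7]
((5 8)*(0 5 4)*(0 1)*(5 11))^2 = (0 5 4)(1 11 8)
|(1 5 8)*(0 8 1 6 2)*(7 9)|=|(0 8 6 2)(1 5)(7 9)|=4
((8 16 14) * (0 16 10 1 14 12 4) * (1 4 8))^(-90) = ((0 16 12 8 10 4)(1 14))^(-90) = (16)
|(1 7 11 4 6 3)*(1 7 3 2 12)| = 8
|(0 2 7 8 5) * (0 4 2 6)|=|(0 6)(2 7 8 5 4)|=10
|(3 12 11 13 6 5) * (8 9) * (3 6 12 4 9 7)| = |(3 4 9 8 7)(5 6)(11 13 12)| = 30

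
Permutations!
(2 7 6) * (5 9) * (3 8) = (2 7 6)(3 8)(5 9) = [0, 1, 7, 8, 4, 9, 2, 6, 3, 5]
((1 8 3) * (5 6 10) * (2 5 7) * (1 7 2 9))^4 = (10)(1 9 7 3 8)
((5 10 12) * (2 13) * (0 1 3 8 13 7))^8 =(0 1 3 8 13 2 7)(5 12 10)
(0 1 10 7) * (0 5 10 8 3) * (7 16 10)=(0 1 8 3)(5 7)(10 16)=[1, 8, 2, 0, 4, 7, 6, 5, 3, 9, 16, 11, 12, 13, 14, 15, 10]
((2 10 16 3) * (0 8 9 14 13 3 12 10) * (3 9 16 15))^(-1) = ((0 8 16 12 10 15 3 2)(9 14 13))^(-1) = (0 2 3 15 10 12 16 8)(9 13 14)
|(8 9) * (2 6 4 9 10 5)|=7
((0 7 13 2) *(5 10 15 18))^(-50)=(0 13)(2 7)(5 15)(10 18)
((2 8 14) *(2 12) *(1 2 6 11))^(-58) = ((1 2 8 14 12 6 11))^(-58) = (1 6 14 2 11 12 8)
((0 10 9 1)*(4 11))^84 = (11)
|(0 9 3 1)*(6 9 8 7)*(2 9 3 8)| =8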